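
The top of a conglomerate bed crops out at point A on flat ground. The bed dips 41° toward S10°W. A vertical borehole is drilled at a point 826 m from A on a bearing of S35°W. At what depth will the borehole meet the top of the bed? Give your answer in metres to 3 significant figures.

651 m

The hole lies 25° from the dip direction, so the down-dip offset is 826 × cos 25° = 748.61 m.
Depth = down-dip offset × tan(dip) = 748.61 × tan 41° = 748.61 × 0.8693
Depth = 650.76 m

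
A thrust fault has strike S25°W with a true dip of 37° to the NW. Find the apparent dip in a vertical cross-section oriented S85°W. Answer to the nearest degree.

The section lies 60° from the strike.
tan α = tan 37° × sin 60° = 0.7536 × 0.8660 = 0.6526
apparent dip = arctan 0.6526 = 33.13°

33°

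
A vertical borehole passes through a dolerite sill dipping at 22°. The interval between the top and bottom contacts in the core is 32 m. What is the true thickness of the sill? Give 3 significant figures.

True thickness t = h · cos(dip) = 32 × cos 22°
t = 32 × 0.9272 = 29.670 m

29.7 m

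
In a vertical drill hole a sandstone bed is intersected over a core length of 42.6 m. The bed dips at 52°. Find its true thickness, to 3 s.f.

26.2 m

True thickness t = h · cos(dip) = 42.6 × cos 52°
t = 42.6 × 0.6157 = 26.227 m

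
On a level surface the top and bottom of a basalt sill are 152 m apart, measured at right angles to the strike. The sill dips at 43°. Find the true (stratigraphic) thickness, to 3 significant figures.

104 m

True thickness t = w · sin(dip) = 152 × sin 43°
t = 152 × 0.6820 = 103.664 m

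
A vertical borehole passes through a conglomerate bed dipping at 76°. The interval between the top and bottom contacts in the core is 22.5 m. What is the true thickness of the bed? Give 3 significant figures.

5.44 m

True thickness t = h · cos(dip) = 22.5 × cos 76°
t = 22.5 × 0.2419 = 5.443 m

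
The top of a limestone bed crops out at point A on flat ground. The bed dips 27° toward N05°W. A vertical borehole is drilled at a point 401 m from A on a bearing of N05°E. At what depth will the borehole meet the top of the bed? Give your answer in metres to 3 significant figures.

201 m

The hole lies 10° from the dip direction, so the down-dip offset is 401 × cos 10° = 394.91 m.
Depth = down-dip offset × tan(dip) = 394.91 × tan 27° = 394.91 × 0.5095
Depth = 201.22 m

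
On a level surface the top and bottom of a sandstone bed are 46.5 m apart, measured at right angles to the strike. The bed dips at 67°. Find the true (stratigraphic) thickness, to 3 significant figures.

True thickness t = w · sin(dip) = 46.5 × sin 67°
t = 46.5 × 0.9205 = 42.803 m

42.8 m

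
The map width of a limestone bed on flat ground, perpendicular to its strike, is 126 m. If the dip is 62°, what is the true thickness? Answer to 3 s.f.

True thickness t = w · sin(dip) = 126 × sin 62°
t = 126 × 0.8829 = 111.251 m

111 m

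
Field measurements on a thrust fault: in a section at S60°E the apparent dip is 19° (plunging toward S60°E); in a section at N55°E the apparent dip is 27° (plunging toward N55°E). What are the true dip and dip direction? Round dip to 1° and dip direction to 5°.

Represent each trace as a vector plunging at its apparent dip toward its trend (east-north-up frame): v₁ = (0.819, -0.473, -0.326), v₂ = (0.730, 0.511, -0.454).
Cross product v₁ × v₂ gives the pole to the plane: n ∝ (0.381, 0.134, 0.764).
True dip = arccos(n_z / |n|) = arccos(0.8839) = 27.9°.
Dip direction = atan2(0.381, 0.134) = 71° (azimuth of n's horizontal projection).

true dip 28°, dip direction 070°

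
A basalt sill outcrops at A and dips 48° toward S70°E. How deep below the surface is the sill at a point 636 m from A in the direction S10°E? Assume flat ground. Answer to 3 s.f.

The hole lies 60° from the dip direction, so the down-dip offset is 636 × cos 60° = 318.00 m.
Depth = down-dip offset × tan(dip) = 318.00 × tan 48° = 318.00 × 1.1106
Depth = 353.17 m

353 m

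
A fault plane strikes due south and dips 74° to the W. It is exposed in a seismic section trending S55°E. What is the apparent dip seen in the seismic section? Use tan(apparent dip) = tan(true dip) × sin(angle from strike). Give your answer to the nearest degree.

The strike is due south and the section trends S55°E; the acute angle between them is β = 55°.
tan(apparent dip) = tan 74° · sin 55° = 2.8567
apparent dip = arctan 2.8567 = 70.71°

71°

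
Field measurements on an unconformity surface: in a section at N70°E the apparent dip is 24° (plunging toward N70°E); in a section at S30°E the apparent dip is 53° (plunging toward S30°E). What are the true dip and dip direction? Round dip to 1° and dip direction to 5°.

true dip 53°, dip direction 140°

The two traces are lines in the plane: v₁ = (sin 70°·cos 24°, cos 70°·cos 24°, −sin 24°), v₂ = (sin 150°·cos 53°, cos 150°·cos 53°, −sin 53°).
The plane normal is n = v₁ × v₂ ∝ (0.462, -0.563, 0.541).
True dip = arccos(n_z / |n|) = arccos(0.5967) = 53.4°.
The horizontal component of n points toward azimuth atan2(n_x, n_y) = 141°, the dip direction.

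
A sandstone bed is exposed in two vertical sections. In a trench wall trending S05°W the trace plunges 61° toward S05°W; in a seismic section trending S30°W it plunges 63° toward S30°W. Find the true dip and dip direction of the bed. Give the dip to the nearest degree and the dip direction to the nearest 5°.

true dip 63°, dip direction 210°

Each apparent-dip line lies in the plane. As unit vectors (x east, y north, z up), v₁ plunges 61°→S05°W and v₂ plunges 63°→S30°W.
The plane normal is n = v₁ × v₂ ∝ (-0.086, -0.161, 0.093).
True dip = arccos(n_z / |n|) = arccos(0.4538) = 63.0°.
The horizontal component of n points toward azimuth atan2(n_x, n_y) = 208°, the dip direction.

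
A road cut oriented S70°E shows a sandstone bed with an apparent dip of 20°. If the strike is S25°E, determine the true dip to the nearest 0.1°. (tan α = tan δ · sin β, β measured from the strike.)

β = acute angle between strike S25°E and section S70°E = 45°.
tan(true dip) = tan 20° / sin 45° = 0.5147
true dip = arctan 0.5147 = 27.24°

27.2°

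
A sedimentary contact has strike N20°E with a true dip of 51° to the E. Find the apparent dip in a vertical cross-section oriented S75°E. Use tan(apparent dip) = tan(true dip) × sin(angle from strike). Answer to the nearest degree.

51°

Angle between strike (N20°E) and section (S75°E): β = 85°.
tan α = tan 51° × sin 85° = 1.2349 × 0.9962 = 1.2302
apparent dip = arctan 1.2302 = 50.89°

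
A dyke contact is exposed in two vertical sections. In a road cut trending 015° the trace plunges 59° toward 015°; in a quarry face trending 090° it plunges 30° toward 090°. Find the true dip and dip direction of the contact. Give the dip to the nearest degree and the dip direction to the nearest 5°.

Represent each trace as a vector plunging at its apparent dip toward its trend (east-north-up frame): v₁ = (0.133, 0.497, -0.857), v₂ = (0.866, 0.000, -0.500).
Cross product v₁ × v₂ gives the pole to the plane: n ∝ (0.249, 0.676, 0.431).
True dip = arccos(n_z / |n|) = arccos(0.5135) = 59.1°.
The horizontal component of n points toward azimuth atan2(n_x, n_y) = 20°, the dip direction.

true dip 59°, dip direction 020°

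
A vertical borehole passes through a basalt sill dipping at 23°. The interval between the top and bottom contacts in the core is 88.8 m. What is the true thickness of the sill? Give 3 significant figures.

81.7 m

True thickness t = h · cos(dip) = 88.8 × cos 23°
t = 88.8 × 0.9205 = 81.741 m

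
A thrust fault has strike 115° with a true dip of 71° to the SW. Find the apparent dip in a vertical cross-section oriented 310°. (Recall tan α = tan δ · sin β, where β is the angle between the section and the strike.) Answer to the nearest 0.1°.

36.9°

The strike is 115° and the section trends 310°; the acute angle between them is β = 15°.
tan(apparent dip) = tan 71° · sin 15° = 0.7517
α = arctan(0.7517) = 36.93°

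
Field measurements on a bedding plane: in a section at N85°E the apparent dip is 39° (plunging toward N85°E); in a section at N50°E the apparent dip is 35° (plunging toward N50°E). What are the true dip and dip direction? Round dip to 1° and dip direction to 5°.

true dip 39°, dip direction 080°

Represent each trace as a vector plunging at its apparent dip toward its trend (east-north-up frame): v₁ = (0.774, 0.068, -0.629), v₂ = (0.628, 0.527, -0.574).
The plane normal is n = v₁ × v₂ ∝ (0.293, 0.049, 0.365).
Dip δ = arctan(|n_h|/n_z) = arctan(0.297/0.365) = 39.1°.
The horizontal component of n points toward azimuth atan2(n_x, n_y) = 80°, the dip direction.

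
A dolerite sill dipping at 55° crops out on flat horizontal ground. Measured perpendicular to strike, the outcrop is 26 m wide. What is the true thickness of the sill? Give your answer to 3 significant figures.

True thickness t = w · sin(dip) = 26 × sin 55°
t = 26 × 0.8192 = 21.298 m

21.3 m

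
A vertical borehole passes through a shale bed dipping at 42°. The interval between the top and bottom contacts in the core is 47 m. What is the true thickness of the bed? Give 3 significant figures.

34.9 m

True thickness t = h · cos(dip) = 47 × cos 42°
t = 47 × 0.7431 = 34.928 m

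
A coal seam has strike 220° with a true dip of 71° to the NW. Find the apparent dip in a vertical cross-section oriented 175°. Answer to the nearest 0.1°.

64.0°

Angle between strike (220°) and section (175°): β = 45°.
tan(apparent dip) = tan 71° · sin 45° = 2.0536
apparent dip = arctan 2.0536 = 64.04°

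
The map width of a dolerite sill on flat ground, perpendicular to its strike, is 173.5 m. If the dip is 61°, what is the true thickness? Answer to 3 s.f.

True thickness t = w · sin(dip) = 173.5 × sin 61°
t = 173.5 × 0.8746 = 151.747 m

152 m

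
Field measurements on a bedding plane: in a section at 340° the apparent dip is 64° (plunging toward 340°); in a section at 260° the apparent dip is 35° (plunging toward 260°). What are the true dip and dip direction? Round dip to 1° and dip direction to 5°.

The two traces are lines in the plane: v₁ = (sin 340°·cos 64°, cos 340°·cos 64°, −sin 64°), v₂ = (sin 260°·cos 35°, cos 260°·cos 35°, −sin 35°).
Cross product v₁ × v₂ gives the pole to the plane: n ∝ (-0.364, 0.639, 0.354).
True dip = arccos(n_z / |n|) = arccos(0.4333) = 64.3°.
Dip direction = atan2(-0.364, 0.639) = 330° (azimuth of n's horizontal projection).

true dip 64°, dip direction 330°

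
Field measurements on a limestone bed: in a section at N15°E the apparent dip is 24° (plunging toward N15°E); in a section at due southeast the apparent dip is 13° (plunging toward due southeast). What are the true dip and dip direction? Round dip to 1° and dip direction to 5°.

true dip 35°, dip direction 065°

Each apparent-dip line lies in the plane. As unit vectors (x east, y north, z up), v₁ plunges 24°→N15°E and v₂ plunges 13°→due southeast.
The plane normal is n = v₁ × v₂ ∝ (0.479, 0.227, 0.771).
True dip = arccos(n_z / |n|) = arccos(0.8241) = 34.5°.
The horizontal component of n points toward azimuth atan2(n_x, n_y) = 65°, the dip direction.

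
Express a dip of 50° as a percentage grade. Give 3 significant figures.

119%

grade % = 100 × tan 50° = 100 × 1.1918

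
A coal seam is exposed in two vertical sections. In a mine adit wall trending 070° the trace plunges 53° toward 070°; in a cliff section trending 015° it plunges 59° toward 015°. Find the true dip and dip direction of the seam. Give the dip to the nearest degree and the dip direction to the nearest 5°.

true dip 60°, dip direction 030°

Each apparent-dip line lies in the plane. As unit vectors (x east, y north, z up), v₁ plunges 53°→070° and v₂ plunges 59°→015°.
Cross product v₁ × v₂ gives the pole to the plane: n ∝ (0.221, 0.378, 0.254).
True dip = arccos(n_z / |n|) = arccos(0.5015) = 59.9°.
Dip direction = azimuth of (n_x, n_y) = atan2(0.221, 0.378) = 30°.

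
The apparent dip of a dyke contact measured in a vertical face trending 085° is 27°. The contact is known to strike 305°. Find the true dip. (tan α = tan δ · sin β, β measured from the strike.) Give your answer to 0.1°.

β = acute angle between strike 305° and section 085° = 40°.
tan(true dip) = tan 27° / sin 40° = 0.7927
δ = arctan(0.7927) = 38.40°

38.4°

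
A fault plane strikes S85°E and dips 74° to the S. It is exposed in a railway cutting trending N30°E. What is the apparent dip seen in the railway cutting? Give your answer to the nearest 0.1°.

72.4°

The section lies 65° from the strike.
tan α = tan 74° × sin 65° = 3.4874 × 0.9063 = 3.1607
α = arctan(3.1607) = 72.44°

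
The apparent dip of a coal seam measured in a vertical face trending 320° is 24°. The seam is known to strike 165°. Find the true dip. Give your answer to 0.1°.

β = acute angle between strike 165° and section 320° = 25°.
tan(true dip) = tan 24° / sin 25° = 1.0535
δ = arctan(1.0535) = 46.49°

46.5°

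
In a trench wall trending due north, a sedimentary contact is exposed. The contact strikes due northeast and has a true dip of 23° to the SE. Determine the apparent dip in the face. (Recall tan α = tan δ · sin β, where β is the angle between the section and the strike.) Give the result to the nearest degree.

17°

The strike is due northeast and the section trends due north; the acute angle between them is β = 45°.
tan α = tan 23° × sin 45° = 0.4245 × 0.7071 = 0.3001
apparent dip = arctan 0.3001 = 16.71°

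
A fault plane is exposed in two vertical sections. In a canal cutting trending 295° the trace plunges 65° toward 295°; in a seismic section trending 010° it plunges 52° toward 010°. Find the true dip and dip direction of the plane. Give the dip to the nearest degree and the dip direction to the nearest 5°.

Each apparent-dip line lies in the plane. As unit vectors (x east, y north, z up), v₁ plunges 65°→295° and v₂ plunges 52°→010°.
Cross product v₁ × v₂ gives the pole to the plane: n ∝ (-0.409, 0.399, 0.251).
tan δ = √(n_x²+n_y²)/n_z = 0.571/0.251, so δ = 66.2°.
Dip direction = atan2(-0.409, 0.399) = 314° (azimuth of n's horizontal projection).

true dip 66°, dip direction 315°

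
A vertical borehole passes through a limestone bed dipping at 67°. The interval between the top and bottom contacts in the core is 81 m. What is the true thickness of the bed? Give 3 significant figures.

31.6 m

True thickness t = h · cos(dip) = 81 × cos 67°
t = 81 × 0.3907 = 31.649 m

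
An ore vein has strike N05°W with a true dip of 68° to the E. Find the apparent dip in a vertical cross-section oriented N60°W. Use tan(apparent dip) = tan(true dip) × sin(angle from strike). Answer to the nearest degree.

64°

The strike is N05°W and the section trends N60°W; the acute angle between them is β = 55°.
tan α = tan 68° × sin 55° = 2.4751 × 0.8192 = 2.0275
α = arctan(2.0275) = 63.75°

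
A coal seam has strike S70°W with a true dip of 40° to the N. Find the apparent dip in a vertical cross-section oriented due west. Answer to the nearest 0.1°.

16.0°

Angle between strike (S70°W) and section (due west): β = 20°.
tan α = tan 40° × sin 20° = 0.8391 × 0.3420 = 0.2870
α = arctan(0.2870) = 16.01°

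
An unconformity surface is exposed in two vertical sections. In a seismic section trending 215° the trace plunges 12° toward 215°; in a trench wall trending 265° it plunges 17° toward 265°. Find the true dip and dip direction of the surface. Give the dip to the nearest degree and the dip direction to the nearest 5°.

true dip 17°, dip direction 260°

Represent each trace as a vector plunging at its apparent dip toward its trend (east-north-up frame): v₁ = (-0.561, -0.801, -0.208), v₂ = (-0.953, -0.083, -0.292).
The plane normal is n = v₁ × v₂ ∝ (-0.217, -0.034, 0.717).
tan δ = √(n_x²+n_y²)/n_z = 0.220/0.717, so δ = 17.0°.
Dip direction = atan2(-0.217, -0.034) = 261° (azimuth of n's horizontal projection).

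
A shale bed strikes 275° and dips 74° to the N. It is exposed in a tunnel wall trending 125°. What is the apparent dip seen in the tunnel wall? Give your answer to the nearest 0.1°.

60.2°

The strike is 275° and the section trends 125°; the acute angle between them is β = 30°.
tan(apparent dip) = tan 74° · sin 30° = 1.7437
apparent dip = arctan 1.7437 = 60.17°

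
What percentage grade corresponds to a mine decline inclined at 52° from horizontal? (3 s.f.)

128%

grade % = 100 × tan 52° = 100 × 1.2799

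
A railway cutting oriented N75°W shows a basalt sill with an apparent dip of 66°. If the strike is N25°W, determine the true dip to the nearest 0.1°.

71.2°

The section is 50° from the strike.
tan(true dip) = tan 66° / sin 50° = 2.9320
δ = arctan(2.9320) = 71.17°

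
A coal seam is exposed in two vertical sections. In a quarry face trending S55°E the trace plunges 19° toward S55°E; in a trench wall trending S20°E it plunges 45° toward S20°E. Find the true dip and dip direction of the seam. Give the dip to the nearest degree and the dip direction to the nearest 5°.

true dip 52°, dip direction 200°

Represent each trace as a vector plunging at its apparent dip toward its trend (east-north-up frame): v₁ = (0.775, -0.542, -0.326), v₂ = (0.242, -0.664, -0.707).
The plane normal is n = v₁ × v₂ ∝ (-0.167, -0.469, 0.383).
tan δ = √(n_x²+n_y²)/n_z = 0.498/0.383, so δ = 52.4°.
The horizontal component of n points toward azimuth atan2(n_x, n_y) = 200°, the dip direction.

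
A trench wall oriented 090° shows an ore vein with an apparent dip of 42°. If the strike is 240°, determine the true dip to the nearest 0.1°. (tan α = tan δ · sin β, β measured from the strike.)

β = acute angle between strike 240° and section 090° = 30°.
tan(true dip) = tan 42° / sin 30° = 1.8008
δ = arctan(1.8008) = 60.96°

61.0°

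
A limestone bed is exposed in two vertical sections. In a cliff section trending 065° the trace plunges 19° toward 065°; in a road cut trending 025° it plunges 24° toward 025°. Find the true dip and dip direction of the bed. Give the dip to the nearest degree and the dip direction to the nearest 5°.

The two traces are lines in the plane: v₁ = (sin 65°·cos 19°, cos 65°·cos 19°, −sin 19°), v₂ = (sin 25°·cos 24°, cos 25°·cos 24°, −sin 24°).
The plane normal is n = v₁ × v₂ ∝ (0.107, 0.223, 0.555).
tan δ = √(n_x²+n_y²)/n_z = 0.247/0.555, so δ = 24.0°.
Dip direction = atan2(0.107, 0.223) = 26° (azimuth of n's horizontal projection).

true dip 24°, dip direction 025°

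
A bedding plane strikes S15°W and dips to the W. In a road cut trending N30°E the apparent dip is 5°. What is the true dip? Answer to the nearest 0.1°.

The section is 15° from the strike.
tan(true dip) = tan 5° / sin 15° = 0.3380
true dip = arctan 0.3380 = 18.68°

18.7°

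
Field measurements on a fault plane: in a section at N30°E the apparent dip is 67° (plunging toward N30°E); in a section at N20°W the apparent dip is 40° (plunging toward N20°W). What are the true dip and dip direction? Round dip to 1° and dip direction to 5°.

true dip 68°, dip direction 050°

The two traces are lines in the plane: v₁ = (sin 30°·cos 67°, cos 30°·cos 67°, −sin 67°), v₂ = (sin 340°·cos 40°, cos 340°·cos 40°, −sin 40°).
n = v₁ × v₂ = (0.445, 0.367, 0.229) (taken with n_z > 0).
tan δ = √(n_x²+n_y²)/n_z = 0.577/0.229, so δ = 68.3°.
Dip direction = azimuth of (n_x, n_y) = atan2(0.445, 0.367) = 51°.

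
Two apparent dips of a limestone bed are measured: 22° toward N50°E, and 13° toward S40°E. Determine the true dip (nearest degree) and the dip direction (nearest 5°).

true dip 25°, dip direction 080°

Represent each trace as a vector plunging at its apparent dip toward its trend (east-north-up frame): v₁ = (0.710, 0.596, -0.375), v₂ = (0.626, -0.746, -0.225).
n = v₁ × v₂ = (0.414, 0.075, 0.903) (taken with n_z > 0).
True dip = arccos(n_z / |n|) = arccos(0.9066) = 25.0°.
The horizontal component of n points toward azimuth atan2(n_x, n_y) = 80°, the dip direction.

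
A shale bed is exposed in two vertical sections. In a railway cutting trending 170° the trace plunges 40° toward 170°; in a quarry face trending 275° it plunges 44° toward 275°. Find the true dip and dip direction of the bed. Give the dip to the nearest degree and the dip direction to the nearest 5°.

true dip 56°, dip direction 225°

Each apparent-dip line lies in the plane. As unit vectors (x east, y north, z up), v₁ plunges 40°→170° and v₂ plunges 44°→275°.
n = v₁ × v₂ = (-0.564, -0.553, 0.532) (taken with n_z > 0).
tan δ = √(n_x²+n_y²)/n_z = 0.790/0.532, so δ = 56.0°.
Dip direction = azimuth of (n_x, n_y) = atan2(-0.564, -0.553) = 226°.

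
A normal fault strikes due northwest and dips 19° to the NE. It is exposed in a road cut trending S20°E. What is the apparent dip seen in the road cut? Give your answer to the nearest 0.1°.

8.3°

The strike is due northwest and the section trends S20°E; the acute angle between them is β = 25°.
tan α = tan 19° × sin 25° = 0.3443 × 0.4226 = 0.1455
α = arctan(0.1455) = 8.28°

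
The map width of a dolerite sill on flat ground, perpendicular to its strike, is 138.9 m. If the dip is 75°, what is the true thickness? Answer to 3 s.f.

True thickness t = w · sin(dip) = 138.9 × sin 75°
t = 138.9 × 0.9659 = 134.167 m

134 m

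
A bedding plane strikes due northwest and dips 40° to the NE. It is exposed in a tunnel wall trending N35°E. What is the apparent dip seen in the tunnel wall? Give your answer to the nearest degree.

40°

The strike is due northwest and the section trends N35°E; the acute angle between them is β = 80°.
tan α = tan 40° × sin 80° = 0.8391 × 0.9848 = 0.8264
apparent dip = arctan 0.8264 = 39.57°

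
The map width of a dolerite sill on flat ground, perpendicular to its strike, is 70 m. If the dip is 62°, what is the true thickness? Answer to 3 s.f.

61.8 m

True thickness t = w · sin(dip) = 70 × sin 62°
t = 70 × 0.8829 = 61.806 m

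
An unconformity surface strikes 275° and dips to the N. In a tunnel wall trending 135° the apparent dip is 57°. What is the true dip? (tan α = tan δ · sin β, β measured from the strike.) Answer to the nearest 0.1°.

The section is 40° from the strike.
tan(true dip) = tan 57° / sin 40° = 2.3956
δ = arctan(2.3956) = 67.34°

67.3°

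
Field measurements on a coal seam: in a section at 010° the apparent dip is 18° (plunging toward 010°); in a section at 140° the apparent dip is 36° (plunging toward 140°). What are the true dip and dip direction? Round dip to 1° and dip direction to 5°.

true dip 52°, dip direction 085°

The two traces are lines in the plane: v₁ = (sin 10°·cos 18°, cos 10°·cos 18°, −sin 18°), v₂ = (sin 140°·cos 36°, cos 140°·cos 36°, −sin 36°).
The plane normal is n = v₁ × v₂ ∝ (0.742, 0.064, 0.589).
Dip δ = arctan(|n_h|/n_z) = arctan(0.745/0.589) = 51.6°.
The horizontal component of n points toward azimuth atan2(n_x, n_y) = 85°, the dip direction.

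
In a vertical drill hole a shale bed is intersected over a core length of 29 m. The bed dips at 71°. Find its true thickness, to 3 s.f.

9.44 m

True thickness t = h · cos(dip) = 29 × cos 71°
t = 29 × 0.3256 = 9.441 m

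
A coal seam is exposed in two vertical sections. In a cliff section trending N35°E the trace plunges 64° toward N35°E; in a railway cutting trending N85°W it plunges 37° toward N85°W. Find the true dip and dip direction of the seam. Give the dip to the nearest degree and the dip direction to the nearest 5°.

Each apparent-dip line lies in the plane. As unit vectors (x east, y north, z up), v₁ plunges 64°→N35°E and v₂ plunges 37°→N85°W.
n = v₁ × v₂ = (-0.154, 0.866, 0.303) (taken with n_z > 0).
Dip δ = arctan(|n_h|/n_z) = arctan(0.880/0.303) = 71.0°.
Dip direction = azimuth of (n_x, n_y) = atan2(-0.154, 0.866) = 350°.

true dip 71°, dip direction 350°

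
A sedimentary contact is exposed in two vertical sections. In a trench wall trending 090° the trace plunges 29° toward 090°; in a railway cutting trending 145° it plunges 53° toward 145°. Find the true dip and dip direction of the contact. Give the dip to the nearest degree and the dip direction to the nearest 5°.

true dip 53°, dip direction 155°

Each apparent-dip line lies in the plane. As unit vectors (x east, y north, z up), v₁ plunges 29°→090° and v₂ plunges 53°→145°.
The plane normal is n = v₁ × v₂ ∝ (0.239, -0.531, 0.431).
tan δ = √(n_x²+n_y²)/n_z = 0.582/0.431, so δ = 53.5°.
Dip direction = azimuth of (n_x, n_y) = atan2(0.239, -0.531) = 156°.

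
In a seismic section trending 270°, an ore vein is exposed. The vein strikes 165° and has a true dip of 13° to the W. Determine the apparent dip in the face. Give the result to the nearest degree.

13°

The strike is 165° and the section trends 270°; the acute angle between them is β = 75°.
tan α = tan 13° × sin 75° = 0.2309 × 0.9659 = 0.2230
α = arctan(0.2230) = 12.57°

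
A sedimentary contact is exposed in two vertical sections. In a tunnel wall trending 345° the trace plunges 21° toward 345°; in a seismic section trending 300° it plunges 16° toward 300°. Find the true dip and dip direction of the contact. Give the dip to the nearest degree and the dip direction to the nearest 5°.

true dip 21°, dip direction 340°

The two traces are lines in the plane: v₁ = (sin 345°·cos 21°, cos 345°·cos 21°, −sin 21°), v₂ = (sin 300°·cos 16°, cos 300°·cos 16°, −sin 16°).
n = v₁ × v₂ = (-0.076, 0.232, 0.635) (taken with n_z > 0).
Dip δ = arctan(|n_h|/n_z) = arctan(0.244/0.635) = 21.0°.
The horizontal component of n points toward azimuth atan2(n_x, n_y) = 342°, the dip direction.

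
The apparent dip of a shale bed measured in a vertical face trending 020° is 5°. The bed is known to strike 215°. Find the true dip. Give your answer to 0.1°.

18.7°

The section is 15° from the strike.
tan δ = tan α / sin β = tan 5° / sin 15° = 0.0875 / 0.2588 = 0.3380
δ = arctan(0.3380) = 18.68°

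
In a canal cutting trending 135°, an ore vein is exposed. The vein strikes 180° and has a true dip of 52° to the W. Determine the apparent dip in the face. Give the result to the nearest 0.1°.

42.1°

Angle between strike (180°) and section (135°): β = 45°.
tan(apparent dip) = tan 52° · sin 45° = 0.9051
apparent dip = arctan 0.9051 = 42.15°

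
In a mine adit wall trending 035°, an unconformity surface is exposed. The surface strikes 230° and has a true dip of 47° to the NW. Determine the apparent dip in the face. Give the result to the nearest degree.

16°

The strike is 230° and the section trends 035°; the acute angle between them is β = 15°.
tan(apparent dip) = tan 47° · sin 15° = 0.2775
apparent dip = arctan 0.2775 = 15.51°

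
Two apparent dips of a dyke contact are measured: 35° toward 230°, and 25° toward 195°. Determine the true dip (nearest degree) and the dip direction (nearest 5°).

The two traces are lines in the plane: v₁ = (sin 230°·cos 35°, cos 230°·cos 35°, −sin 35°), v₂ = (sin 195°·cos 25°, cos 195°·cos 25°, −sin 25°).
n = v₁ × v₂ = (-0.280, -0.131, 0.426) (taken with n_z > 0).
True dip = arccos(n_z / |n|) = arccos(0.8097) = 35.9°.
Dip direction = atan2(-0.280, -0.131) = 245° (azimuth of n's horizontal projection).

true dip 36°, dip direction 245°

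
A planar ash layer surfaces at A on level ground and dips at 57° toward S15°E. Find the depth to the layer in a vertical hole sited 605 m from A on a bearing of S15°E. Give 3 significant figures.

932 m

The hole is directly down-dip from the outcrop, so the down-dip offset is 605 m.
Depth = down-dip offset × tan(dip) = 605.00 × tan 57° = 605.00 × 1.5399
Depth = 931.62 m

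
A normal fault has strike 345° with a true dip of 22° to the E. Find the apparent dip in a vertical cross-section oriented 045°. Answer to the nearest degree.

19°

Angle between strike (345°) and section (045°): β = 60°.
tan α = tan 22° × sin 60° = 0.4040 × 0.8660 = 0.3499
α = arctan(0.3499) = 19.28°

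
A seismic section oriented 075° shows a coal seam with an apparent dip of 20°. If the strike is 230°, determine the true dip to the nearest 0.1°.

The section is 25° from the strike.
tan(true dip) = tan 20° / sin 25° = 0.8612
true dip = arctan 0.8612 = 40.74°

40.7°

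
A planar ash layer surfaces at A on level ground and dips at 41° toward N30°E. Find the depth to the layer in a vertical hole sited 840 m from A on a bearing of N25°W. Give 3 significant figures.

419 m

The hole lies 55° from the dip direction, so the down-dip offset is 840 × cos 55° = 481.80 m.
Depth = down-dip offset × tan(dip) = 481.80 × tan 41° = 481.80 × 0.8693
Depth = 418.83 m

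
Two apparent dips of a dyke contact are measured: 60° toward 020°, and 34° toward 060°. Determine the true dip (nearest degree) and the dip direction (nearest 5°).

true dip 64°, dip direction 350°

The two traces are lines in the plane: v₁ = (sin 20°·cos 60°, cos 20°·cos 60°, −sin 60°), v₂ = (sin 60°·cos 34°, cos 60°·cos 34°, −sin 34°).
The plane normal is n = v₁ × v₂ ∝ (-0.096, 0.526, 0.266).
Dip δ = arctan(|n_h|/n_z) = arctan(0.535/0.266) = 63.5°.
Dip direction = azimuth of (n_x, n_y) = atan2(-0.096, 0.526) = 350°.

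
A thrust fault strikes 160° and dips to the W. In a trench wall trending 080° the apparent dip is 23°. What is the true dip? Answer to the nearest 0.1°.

23.3°

The section is 80° from the strike.
tan δ = tan α / sin β = tan 23° / sin 80° = 0.4245 / 0.9848 = 0.4310
true dip = arctan 0.4310 = 23.32°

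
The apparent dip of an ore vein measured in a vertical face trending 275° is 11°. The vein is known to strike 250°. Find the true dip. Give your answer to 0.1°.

β = acute angle between strike 250° and section 275° = 25°.
tan δ = tan α / sin β = tan 11° / sin 25° = 0.1944 / 0.4226 = 0.4599
δ = arctan(0.4599) = 24.70°

24.7°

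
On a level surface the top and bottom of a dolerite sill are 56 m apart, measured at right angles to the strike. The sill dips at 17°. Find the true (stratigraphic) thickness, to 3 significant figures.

16.4 m

True thickness t = w · sin(dip) = 56 × sin 17°
t = 56 × 0.2924 = 16.373 m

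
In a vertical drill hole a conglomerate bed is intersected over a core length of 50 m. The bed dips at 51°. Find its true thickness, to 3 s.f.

True thickness t = h · cos(dip) = 50 × cos 51°
t = 50 × 0.6293 = 31.466 m

31.5 m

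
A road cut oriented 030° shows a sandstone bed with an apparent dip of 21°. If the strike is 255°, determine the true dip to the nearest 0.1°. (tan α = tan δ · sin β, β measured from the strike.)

The section is 45° from the strike.
tan δ = tan α / sin β = tan 21° / sin 45° = 0.3839 / 0.7071 = 0.5429
δ = arctan(0.5429) = 28.50°

28.5°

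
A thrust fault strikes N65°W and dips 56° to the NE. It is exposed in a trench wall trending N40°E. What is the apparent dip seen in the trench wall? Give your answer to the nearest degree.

55°

The strike is N65°W and the section trends N40°E; the acute angle between them is β = 75°.
tan(apparent dip) = tan 56° · sin 75° = 1.4320
apparent dip = arctan 1.4320 = 55.07°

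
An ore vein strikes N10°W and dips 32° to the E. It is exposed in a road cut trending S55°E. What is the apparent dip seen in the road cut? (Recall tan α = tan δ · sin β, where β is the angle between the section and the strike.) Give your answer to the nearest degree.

Angle between strike (N10°W) and section (S55°E): β = 45°.
tan α = tan 32° × sin 45° = 0.6249 × 0.7071 = 0.4418
apparent dip = arctan 0.4418 = 23.84°

24°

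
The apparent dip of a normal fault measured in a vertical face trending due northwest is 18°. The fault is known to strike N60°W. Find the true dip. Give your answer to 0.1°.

β = acute angle between strike N60°W and section due northwest = 15°.
tan δ = tan α / sin β = tan 18° / sin 15° = 0.3249 / 0.2588 = 1.2554
true dip = arctan 1.2554 = 51.46°

51.5°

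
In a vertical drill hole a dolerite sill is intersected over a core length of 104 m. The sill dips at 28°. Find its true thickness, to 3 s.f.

True thickness t = h · cos(dip) = 104 × cos 28°
t = 104 × 0.8829 = 91.827 m

91.8 m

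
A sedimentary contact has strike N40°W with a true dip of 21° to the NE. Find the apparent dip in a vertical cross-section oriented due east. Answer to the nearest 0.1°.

Angle between strike (N40°W) and section (due east): β = 50°.
tan(apparent dip) = tan 21° · sin 50° = 0.2941
apparent dip = arctan 0.2941 = 16.39°

16.4°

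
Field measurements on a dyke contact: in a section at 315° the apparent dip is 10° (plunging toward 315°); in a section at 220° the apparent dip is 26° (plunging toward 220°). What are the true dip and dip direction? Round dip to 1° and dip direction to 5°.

Each apparent-dip line lies in the plane. As unit vectors (x east, y north, z up), v₁ plunges 10°→315° and v₂ plunges 26°→220°.
The plane normal is n = v₁ × v₂ ∝ (-0.425, -0.205, 0.882).
True dip = arccos(n_z / |n|) = arccos(0.8818) = 28.1°.
The horizontal component of n points toward azimuth atan2(n_x, n_y) = 244°, the dip direction.

true dip 28°, dip direction 245°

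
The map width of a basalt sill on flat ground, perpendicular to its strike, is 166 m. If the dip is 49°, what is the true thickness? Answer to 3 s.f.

True thickness t = w · sin(dip) = 166 × sin 49°
t = 166 × 0.7547 = 125.282 m

125 m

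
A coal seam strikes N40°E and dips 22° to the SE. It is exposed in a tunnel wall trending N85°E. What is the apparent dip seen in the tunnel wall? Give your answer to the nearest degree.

Angle between strike (N40°E) and section (N85°E): β = 45°.
tan α = tan 22° × sin 45° = 0.4040 × 0.7071 = 0.2857
apparent dip = arctan 0.2857 = 15.94°

16°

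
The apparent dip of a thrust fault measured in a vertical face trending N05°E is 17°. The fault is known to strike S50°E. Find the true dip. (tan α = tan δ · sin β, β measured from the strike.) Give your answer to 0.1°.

20.5°

β = acute angle between strike S50°E and section N05°E = 55°.
tan(true dip) = tan 17° / sin 55° = 0.3732
true dip = arctan 0.3732 = 20.47°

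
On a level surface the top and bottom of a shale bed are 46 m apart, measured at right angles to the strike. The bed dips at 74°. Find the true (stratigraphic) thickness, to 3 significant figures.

True thickness t = w · sin(dip) = 46 × sin 74°
t = 46 × 0.9613 = 44.218 m

44.2 m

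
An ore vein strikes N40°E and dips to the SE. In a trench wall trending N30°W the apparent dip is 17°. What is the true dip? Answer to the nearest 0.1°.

18.0°

The section is 70° from the strike.
tan δ = tan α / sin β = tan 17° / sin 70° = 0.3057 / 0.9397 = 0.3254
δ = arctan(0.3254) = 18.02°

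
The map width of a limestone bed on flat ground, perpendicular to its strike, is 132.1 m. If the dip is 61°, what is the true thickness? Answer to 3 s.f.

116 m

True thickness t = w · sin(dip) = 132.1 × sin 61°
t = 132.1 × 0.8746 = 115.537 m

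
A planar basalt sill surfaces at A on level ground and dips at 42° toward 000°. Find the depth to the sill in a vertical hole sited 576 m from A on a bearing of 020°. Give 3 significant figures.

487 m

The hole lies 20° from the dip direction, so the down-dip offset is 576 × cos 20° = 541.26 m.
Depth = down-dip offset × tan(dip) = 541.26 × tan 42° = 541.26 × 0.9004
Depth = 487.36 m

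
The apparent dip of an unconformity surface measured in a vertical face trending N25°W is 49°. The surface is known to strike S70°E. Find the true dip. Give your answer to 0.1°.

The section is 45° from the strike.
tan δ = tan α / sin β = tan 49° / sin 45° = 1.1504 / 0.7071 = 1.6269
true dip = arctan 1.6269 = 58.42°

58.4°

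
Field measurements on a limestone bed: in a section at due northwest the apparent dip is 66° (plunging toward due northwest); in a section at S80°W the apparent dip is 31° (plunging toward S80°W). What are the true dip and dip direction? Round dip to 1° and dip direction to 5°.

Represent each trace as a vector plunging at its apparent dip toward its trend (east-north-up frame): v₁ = (-0.288, 0.288, -0.914), v₂ = (-0.844, -0.149, -0.515).
n = v₁ × v₂ = (-0.284, 0.623, 0.286) (taken with n_z > 0).
True dip = arccos(n_z / |n|) = arccos(0.3849) = 67.4°.
Dip direction = azimuth of (n_x, n_y) = atan2(-0.284, 0.623) = 335°.

true dip 67°, dip direction 335°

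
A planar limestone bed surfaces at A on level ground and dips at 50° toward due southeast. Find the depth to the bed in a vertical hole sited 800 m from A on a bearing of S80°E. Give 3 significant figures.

781 m

The hole lies 35° from the dip direction, so the down-dip offset is 800 × cos 35° = 655.32 m.
Depth = down-dip offset × tan(dip) = 655.32 × tan 50° = 655.32 × 1.1918
Depth = 780.98 m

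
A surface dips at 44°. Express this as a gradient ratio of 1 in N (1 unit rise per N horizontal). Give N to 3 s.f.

1 in 1.04

1 : N means tan θ = 1/N, so N = 1/tan 44° = 1/0.9657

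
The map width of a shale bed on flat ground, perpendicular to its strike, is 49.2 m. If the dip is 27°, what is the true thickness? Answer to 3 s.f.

22.3 m

True thickness t = w · sin(dip) = 49.2 × sin 27°
t = 49.2 × 0.4540 = 22.336 m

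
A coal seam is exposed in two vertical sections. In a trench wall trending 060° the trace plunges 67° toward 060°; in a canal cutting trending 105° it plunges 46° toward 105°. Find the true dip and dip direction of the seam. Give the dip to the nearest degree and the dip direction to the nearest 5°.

Represent each trace as a vector plunging at its apparent dip toward its trend (east-north-up frame): v₁ = (0.338, 0.195, -0.921), v₂ = (0.671, -0.180, -0.719).
Cross product v₁ × v₂ gives the pole to the plane: n ∝ (0.306, 0.374, 0.192).
True dip = arccos(n_z / |n|) = arccos(0.3690) = 68.3°.
Dip direction = atan2(0.306, 0.374) = 39° (azimuth of n's horizontal projection).

true dip 68°, dip direction 040°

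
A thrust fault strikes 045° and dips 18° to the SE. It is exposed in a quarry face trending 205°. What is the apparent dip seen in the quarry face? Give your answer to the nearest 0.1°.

6.3°

The section lies 20° from the strike.
tan(apparent dip) = tan 18° · sin 20° = 0.1111
α = arctan(0.1111) = 6.34°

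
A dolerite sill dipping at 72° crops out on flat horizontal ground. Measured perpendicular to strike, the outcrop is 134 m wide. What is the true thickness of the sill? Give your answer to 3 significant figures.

True thickness t = w · sin(dip) = 134 × sin 72°
t = 134 × 0.9511 = 127.442 m

127 m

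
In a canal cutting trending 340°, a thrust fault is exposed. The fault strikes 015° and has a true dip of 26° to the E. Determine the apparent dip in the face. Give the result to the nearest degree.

Angle between strike (015°) and section (340°): β = 35°.
tan α = tan 26° × sin 35° = 0.4877 × 0.5736 = 0.2798
apparent dip = arctan 0.2798 = 15.63°

16°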